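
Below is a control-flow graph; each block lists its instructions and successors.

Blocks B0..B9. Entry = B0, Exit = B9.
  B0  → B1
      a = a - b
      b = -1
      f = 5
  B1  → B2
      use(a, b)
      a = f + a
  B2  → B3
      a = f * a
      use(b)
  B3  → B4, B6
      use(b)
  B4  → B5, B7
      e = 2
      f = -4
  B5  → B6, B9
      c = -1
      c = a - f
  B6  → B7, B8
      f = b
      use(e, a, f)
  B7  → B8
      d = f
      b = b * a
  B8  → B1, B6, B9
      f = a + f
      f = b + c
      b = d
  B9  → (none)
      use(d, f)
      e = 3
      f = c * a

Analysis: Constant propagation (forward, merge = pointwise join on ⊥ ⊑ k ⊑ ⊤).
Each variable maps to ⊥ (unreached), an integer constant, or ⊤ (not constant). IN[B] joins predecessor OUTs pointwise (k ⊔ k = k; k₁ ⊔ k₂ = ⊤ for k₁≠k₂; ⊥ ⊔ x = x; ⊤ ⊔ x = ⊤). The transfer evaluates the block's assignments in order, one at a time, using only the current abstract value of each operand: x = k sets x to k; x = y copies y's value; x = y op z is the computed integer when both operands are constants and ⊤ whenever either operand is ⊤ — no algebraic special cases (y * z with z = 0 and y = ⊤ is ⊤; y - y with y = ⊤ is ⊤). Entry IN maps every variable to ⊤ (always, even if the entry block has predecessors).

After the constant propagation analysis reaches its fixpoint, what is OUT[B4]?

Converged values:
  B0: | IN=(all ⊤) | OUT={b:-1, f:5; rest ⊤}
  B1: | IN=(all ⊤) | OUT=(all ⊤)
  B2: | IN=(all ⊤) | OUT=(all ⊤)
  B3: | IN=(all ⊤) | OUT=(all ⊤)
  B4: | IN=(all ⊤) | OUT={e:2, f:-4; rest ⊤}
  B5: | IN={e:2, f:-4; rest ⊤} | OUT={e:2, f:-4; rest ⊤}
  B6: | IN=(all ⊤) | OUT=(all ⊤)
  B7: | IN=(all ⊤) | OUT=(all ⊤)
  B8: | IN=(all ⊤) | OUT=(all ⊤)
  B9: | IN=(all ⊤) | OUT={e:3; rest ⊤}

Merge at B4: IN[B4] = OUT[B3] = {a: ⊤, b: ⊤, c: ⊤, d: ⊤, e: ⊤, f: ⊤}
Applying B4's transfer function to that IN value gives OUT[B4] (row B4 above).

Answer: {a: ⊤, b: ⊤, c: ⊤, d: ⊤, e: 2, f: -4}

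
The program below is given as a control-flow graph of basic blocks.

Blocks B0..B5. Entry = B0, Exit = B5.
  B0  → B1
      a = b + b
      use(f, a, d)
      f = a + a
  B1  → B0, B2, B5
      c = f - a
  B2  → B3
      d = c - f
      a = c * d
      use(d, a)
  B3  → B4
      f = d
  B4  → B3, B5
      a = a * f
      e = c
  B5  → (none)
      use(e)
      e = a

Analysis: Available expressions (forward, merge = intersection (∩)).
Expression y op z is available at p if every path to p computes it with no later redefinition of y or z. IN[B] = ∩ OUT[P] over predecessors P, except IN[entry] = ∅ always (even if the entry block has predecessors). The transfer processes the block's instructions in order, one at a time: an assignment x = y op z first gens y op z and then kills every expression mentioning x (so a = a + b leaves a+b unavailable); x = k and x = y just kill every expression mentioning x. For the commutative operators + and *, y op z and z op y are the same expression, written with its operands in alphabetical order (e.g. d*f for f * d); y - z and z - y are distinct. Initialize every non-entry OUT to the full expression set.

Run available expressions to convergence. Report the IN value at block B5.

Answer: {b+b}

Working:
Per-block solution:
  B0:  IN={}  OUT={a+a, b+b}
  B1:  IN={a+a, b+b}  OUT={a+a, b+b, f-a}
  B2:  IN={a+a, b+b, f-a}  OUT={b+b, c*d, c-f}
  B3:  IN={b+b, c*d}  OUT={b+b, c*d}
  B4:  IN={b+b, c*d}  OUT={b+b, c*d}
  B5:  IN={b+b}  OUT={b+b}

Merge at B5: IN[B5] = OUT[B1] ∩ OUT[B4] = {b+b}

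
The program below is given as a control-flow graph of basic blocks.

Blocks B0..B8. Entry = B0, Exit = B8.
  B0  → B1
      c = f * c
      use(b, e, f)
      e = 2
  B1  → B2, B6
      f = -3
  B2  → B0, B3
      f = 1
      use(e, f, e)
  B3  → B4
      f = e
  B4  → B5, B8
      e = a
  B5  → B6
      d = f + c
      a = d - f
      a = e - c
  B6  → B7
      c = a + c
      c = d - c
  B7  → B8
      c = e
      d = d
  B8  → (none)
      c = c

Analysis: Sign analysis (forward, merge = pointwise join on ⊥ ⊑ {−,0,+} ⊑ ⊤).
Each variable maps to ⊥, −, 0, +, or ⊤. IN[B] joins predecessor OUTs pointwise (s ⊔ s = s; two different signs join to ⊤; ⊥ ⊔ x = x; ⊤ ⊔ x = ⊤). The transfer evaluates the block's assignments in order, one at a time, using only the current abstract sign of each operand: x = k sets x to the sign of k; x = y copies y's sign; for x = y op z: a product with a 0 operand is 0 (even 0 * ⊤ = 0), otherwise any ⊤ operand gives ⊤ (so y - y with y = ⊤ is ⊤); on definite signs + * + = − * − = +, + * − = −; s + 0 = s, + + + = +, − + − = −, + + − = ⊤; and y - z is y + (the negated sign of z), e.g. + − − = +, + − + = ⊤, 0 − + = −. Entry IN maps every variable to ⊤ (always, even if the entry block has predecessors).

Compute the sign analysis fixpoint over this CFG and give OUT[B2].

Answer: {a: ⊤, b: ⊤, c: ⊤, d: ⊤, e: +, f: +}

Working:
Fixpoint table:
  B0:   IN=(all ⊤)   OUT={e:+; rest ⊤}
  B1:   IN={e:+; rest ⊤}   OUT={e:+, f:-; rest ⊤}
  B2:   IN={e:+, f:-; rest ⊤}   OUT={e:+, f:+; rest ⊤}
  B3:   IN={e:+, f:+; rest ⊤}   OUT={e:+, f:+; rest ⊤}
  B4:   IN={e:+, f:+; rest ⊤}   OUT={f:+; rest ⊤}
  B5:   IN={f:+; rest ⊤}   OUT={f:+; rest ⊤}
  B6:   IN=(all ⊤)   OUT=(all ⊤)
  B7:   IN=(all ⊤)   OUT=(all ⊤)
  B8:   IN=(all ⊤)   OUT=(all ⊤)

Merge at B2: IN[B2] = OUT[B1] = {a: ⊤, b: ⊤, c: ⊤, d: ⊤, e: +, f: -}
Applying B2's transfer function to that IN value gives OUT[B2] (row B2 above).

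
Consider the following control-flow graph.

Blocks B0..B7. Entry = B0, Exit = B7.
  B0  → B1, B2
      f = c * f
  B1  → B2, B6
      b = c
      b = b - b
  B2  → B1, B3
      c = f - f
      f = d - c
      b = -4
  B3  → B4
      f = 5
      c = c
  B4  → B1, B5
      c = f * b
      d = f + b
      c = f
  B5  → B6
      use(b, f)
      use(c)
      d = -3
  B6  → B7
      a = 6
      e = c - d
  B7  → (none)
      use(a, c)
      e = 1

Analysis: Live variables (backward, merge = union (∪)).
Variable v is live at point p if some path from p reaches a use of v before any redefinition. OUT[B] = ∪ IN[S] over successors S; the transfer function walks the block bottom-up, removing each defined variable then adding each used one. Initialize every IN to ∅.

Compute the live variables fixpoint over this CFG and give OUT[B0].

Answer: {c, d, f}

Working:
Fixpoint table:
  B0:  IN={c, d, f}  OUT={c, d, f}
  B1:  IN={c, d, f}  OUT={c, d, f}
  B2:  IN={d, f}  OUT={b, c, d, f}
  B3:  IN={b, c}  OUT={b, f}
  B4:  IN={b, f}  OUT={b, c, d, f}
  B5:  IN={b, c, f}  OUT={c, d}
  B6:  IN={c, d}  OUT={a, c}
  B7:  IN={a, c}  OUT={}

Merge at B0: OUT[B0] = IN[B1] ⊔ IN[B2] = {c, d, f}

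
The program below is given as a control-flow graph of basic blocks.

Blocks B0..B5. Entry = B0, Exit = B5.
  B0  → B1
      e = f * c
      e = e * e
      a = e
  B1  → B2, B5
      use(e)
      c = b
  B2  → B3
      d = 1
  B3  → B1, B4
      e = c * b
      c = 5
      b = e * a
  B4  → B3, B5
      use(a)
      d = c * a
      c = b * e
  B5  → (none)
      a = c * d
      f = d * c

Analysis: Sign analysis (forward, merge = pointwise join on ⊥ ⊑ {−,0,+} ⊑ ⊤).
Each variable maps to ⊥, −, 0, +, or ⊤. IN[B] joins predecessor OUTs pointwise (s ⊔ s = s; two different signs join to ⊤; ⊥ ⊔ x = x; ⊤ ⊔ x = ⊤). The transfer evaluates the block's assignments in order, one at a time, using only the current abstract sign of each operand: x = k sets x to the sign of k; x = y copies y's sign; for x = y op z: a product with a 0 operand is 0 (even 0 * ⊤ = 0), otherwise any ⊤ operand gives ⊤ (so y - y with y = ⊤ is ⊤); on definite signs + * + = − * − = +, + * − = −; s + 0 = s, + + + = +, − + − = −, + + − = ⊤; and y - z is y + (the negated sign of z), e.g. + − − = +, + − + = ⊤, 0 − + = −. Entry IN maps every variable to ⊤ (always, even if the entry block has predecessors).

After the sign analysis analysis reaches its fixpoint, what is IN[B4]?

Answer: {a: ⊤, b: ⊤, c: +, d: ⊤, e: ⊤, f: ⊤}

Derivation:
Converged values:
  B0:   IN=(all ⊤)   OUT=(all ⊤)
  B1:   IN=(all ⊤)   OUT=(all ⊤)
  B2:   IN=(all ⊤)   OUT={d:+; rest ⊤}
  B3:   IN=(all ⊤)   OUT={c:+; rest ⊤}
  B4:   IN={c:+; rest ⊤}   OUT=(all ⊤)
  B5:   IN=(all ⊤)   OUT=(all ⊤)

Merge at B4: IN[B4] = OUT[B3] = {a: ⊤, b: ⊤, c: +, d: ⊤, e: ⊤, f: ⊤}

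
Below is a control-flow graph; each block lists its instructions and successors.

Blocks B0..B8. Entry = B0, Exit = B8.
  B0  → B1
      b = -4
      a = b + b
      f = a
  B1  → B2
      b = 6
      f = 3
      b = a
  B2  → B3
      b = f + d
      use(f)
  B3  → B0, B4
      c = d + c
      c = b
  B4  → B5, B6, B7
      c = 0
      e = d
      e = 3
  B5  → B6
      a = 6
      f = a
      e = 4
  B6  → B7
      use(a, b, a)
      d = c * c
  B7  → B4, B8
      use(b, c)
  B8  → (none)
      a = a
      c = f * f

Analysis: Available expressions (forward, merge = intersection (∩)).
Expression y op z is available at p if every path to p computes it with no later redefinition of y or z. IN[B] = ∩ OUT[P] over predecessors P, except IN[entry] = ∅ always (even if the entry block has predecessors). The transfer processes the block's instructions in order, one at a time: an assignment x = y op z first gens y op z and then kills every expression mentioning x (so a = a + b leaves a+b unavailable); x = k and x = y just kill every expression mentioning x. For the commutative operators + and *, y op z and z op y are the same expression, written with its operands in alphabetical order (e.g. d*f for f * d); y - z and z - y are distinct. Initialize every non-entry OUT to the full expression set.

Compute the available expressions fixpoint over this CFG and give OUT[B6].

Per-block solution:
  B0: | IN={} | OUT={b+b}
  B1: | IN={b+b} | OUT={}
  B2: | IN={} | OUT={d+f}
  B3: | IN={d+f} | OUT={d+f}
  B4: | IN={} | OUT={}
  B5: | IN={} | OUT={}
  B6: | IN={} | OUT={c*c}
  B7: | IN={} | OUT={}
  B8: | IN={} | OUT={f*f}

Merge at B6: IN[B6] = OUT[B4] ∩ OUT[B5] = {}
Applying B6's transfer function to that IN value gives OUT[B6] (row B6 above).

Answer: {c*c}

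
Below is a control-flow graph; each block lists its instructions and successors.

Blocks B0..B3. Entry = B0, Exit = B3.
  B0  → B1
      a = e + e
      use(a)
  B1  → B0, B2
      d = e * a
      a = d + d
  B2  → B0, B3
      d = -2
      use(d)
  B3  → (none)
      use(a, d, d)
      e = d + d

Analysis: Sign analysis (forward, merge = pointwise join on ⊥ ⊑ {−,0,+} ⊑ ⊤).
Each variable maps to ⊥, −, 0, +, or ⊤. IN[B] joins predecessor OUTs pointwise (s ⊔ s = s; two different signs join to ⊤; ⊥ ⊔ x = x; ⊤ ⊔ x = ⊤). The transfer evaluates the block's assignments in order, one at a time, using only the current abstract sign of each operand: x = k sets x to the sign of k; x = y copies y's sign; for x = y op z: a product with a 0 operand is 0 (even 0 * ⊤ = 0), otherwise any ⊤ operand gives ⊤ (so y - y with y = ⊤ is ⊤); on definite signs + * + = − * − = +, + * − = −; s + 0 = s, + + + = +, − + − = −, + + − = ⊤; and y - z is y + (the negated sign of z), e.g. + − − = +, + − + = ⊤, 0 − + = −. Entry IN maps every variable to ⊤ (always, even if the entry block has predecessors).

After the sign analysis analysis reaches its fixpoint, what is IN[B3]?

Answer: {a: ⊤, b: ⊤, c: ⊤, d: -, e: ⊤, f: ⊤}

Working:
Converged values:
  B0: | IN=(all ⊤) | OUT=(all ⊤)
  B1: | IN=(all ⊤) | OUT=(all ⊤)
  B2: | IN=(all ⊤) | OUT={d:-; rest ⊤}
  B3: | IN={d:-; rest ⊤} | OUT={d:-, e:-; rest ⊤}

Merge at B3: IN[B3] = OUT[B2] = {a: ⊤, b: ⊤, c: ⊤, d: -, e: ⊤, f: ⊤}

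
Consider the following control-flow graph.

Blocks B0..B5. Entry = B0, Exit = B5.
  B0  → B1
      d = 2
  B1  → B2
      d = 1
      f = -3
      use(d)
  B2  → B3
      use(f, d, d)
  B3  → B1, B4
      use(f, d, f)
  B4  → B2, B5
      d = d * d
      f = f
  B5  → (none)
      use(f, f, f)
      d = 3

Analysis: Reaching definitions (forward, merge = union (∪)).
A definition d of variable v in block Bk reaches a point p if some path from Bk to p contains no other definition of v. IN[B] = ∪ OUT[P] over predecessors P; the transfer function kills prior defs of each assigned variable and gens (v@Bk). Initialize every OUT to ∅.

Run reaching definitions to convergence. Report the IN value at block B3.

Converged values:
  B0: | IN={} | OUT={d@B0}
  B1: | IN={d@B0, d@B1, d@B4, f@B1, f@B4} | OUT={d@B1, f@B1}
  B2: | IN={d@B1, d@B4, f@B1, f@B4} | OUT={d@B1, d@B4, f@B1, f@B4}
  B3: | IN={d@B1, d@B4, f@B1, f@B4} | OUT={d@B1, d@B4, f@B1, f@B4}
  B4: | IN={d@B1, d@B4, f@B1, f@B4} | OUT={d@B4, f@B4}
  B5: | IN={d@B4, f@B4} | OUT={d@B5, f@B4}

Merge at B3: IN[B3] = OUT[B2] = {d@B1, d@B4, f@B1, f@B4}

Answer: {d@B1, d@B4, f@B1, f@B4}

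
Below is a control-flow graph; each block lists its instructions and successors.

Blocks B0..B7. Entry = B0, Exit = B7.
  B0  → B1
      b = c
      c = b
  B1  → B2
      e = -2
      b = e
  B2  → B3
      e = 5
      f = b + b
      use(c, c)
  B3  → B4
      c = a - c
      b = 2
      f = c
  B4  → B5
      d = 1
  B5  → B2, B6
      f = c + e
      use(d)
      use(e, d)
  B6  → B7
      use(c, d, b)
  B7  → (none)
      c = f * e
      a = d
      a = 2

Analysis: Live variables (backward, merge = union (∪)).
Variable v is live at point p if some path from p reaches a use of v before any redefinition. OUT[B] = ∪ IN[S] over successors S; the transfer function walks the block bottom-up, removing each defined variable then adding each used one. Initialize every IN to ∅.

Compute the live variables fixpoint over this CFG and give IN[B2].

Per-block solution:
  B0:  IN={a, c}  OUT={a, c}
  B1:  IN={a, c}  OUT={a, b, c}
  B2:  IN={a, b, c}  OUT={a, c, e}
  B3:  IN={a, c, e}  OUT={a, b, c, e}
  B4:  IN={a, b, c, e}  OUT={a, b, c, d, e}
  B5:  IN={a, b, c, d, e}  OUT={a, b, c, d, e, f}
  B6:  IN={b, c, d, e, f}  OUT={d, e, f}
  B7:  IN={d, e, f}  OUT={}

Merge at B2: OUT[B2] = IN[B3] = {a, c, e}
Applying B2's transfer function to that OUT value gives IN[B2] (row B2 above).

Answer: {a, b, c}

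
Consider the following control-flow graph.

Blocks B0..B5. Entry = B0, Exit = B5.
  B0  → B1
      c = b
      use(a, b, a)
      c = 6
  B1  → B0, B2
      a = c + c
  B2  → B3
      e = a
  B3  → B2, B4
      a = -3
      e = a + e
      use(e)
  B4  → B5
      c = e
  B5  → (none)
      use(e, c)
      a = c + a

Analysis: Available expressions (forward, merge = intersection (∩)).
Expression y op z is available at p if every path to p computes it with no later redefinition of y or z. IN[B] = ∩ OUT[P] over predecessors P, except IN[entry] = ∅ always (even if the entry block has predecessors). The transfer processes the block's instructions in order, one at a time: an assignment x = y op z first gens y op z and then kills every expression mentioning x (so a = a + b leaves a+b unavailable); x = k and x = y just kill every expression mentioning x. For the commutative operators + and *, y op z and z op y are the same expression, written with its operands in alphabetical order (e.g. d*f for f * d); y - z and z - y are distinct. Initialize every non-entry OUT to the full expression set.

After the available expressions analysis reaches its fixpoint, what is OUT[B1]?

Answer: {c+c}

Derivation:
Converged values:
  B0:   IN={}   OUT={}
  B1:   IN={}   OUT={c+c}
  B2:   IN={c+c}   OUT={c+c}
  B3:   IN={c+c}   OUT={c+c}
  B4:   IN={c+c}   OUT={}
  B5:   IN={}   OUT={}

Merge at B1: IN[B1] = OUT[B0] = {}
Applying B1's transfer function to that IN value gives OUT[B1] (row B1 above).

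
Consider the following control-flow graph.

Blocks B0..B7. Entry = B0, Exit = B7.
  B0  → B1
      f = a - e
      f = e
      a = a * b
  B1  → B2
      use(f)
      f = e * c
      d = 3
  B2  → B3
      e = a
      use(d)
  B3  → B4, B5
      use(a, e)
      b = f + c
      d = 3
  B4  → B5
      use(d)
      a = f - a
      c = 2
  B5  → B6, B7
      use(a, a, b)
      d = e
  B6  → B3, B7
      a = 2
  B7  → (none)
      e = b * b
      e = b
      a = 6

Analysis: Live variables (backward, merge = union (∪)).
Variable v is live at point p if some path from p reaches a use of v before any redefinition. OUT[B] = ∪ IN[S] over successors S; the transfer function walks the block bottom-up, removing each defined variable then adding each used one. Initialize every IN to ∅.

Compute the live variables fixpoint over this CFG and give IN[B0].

Answer: {a, b, c, e}

Working:
Per-block solution:
  B0:   IN={a, b, c, e}   OUT={a, c, e, f}
  B1:   IN={a, c, e, f}   OUT={a, c, d, f}
  B2:   IN={a, c, d, f}   OUT={a, c, e, f}
  B3:   IN={a, c, e, f}   OUT={a, b, c, d, e, f}
  B4:   IN={a, b, d, e, f}   OUT={a, b, c, e, f}
  B5:   IN={a, b, c, e, f}   OUT={b, c, e, f}
  B6:   IN={b, c, e, f}   OUT={a, b, c, e, f}
  B7:   IN={b}   OUT={}

Merge at B0: OUT[B0] = IN[B1] = {a, c, e, f}
Applying B0's transfer function to that OUT value gives IN[B0] (row B0 above).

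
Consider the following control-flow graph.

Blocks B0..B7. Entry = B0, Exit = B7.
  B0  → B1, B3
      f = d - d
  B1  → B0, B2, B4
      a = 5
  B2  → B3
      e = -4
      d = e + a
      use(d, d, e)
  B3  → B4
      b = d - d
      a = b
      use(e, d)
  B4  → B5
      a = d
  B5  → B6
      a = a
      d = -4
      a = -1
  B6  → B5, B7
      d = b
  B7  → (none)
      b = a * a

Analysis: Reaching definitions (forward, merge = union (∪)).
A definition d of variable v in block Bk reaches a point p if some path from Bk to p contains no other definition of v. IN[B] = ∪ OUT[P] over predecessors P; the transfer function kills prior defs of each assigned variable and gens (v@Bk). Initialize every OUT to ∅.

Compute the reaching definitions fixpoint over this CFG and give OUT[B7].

Fixpoint table:
  B0:   IN={a@B1, f@B0}   OUT={a@B1, f@B0}
  B1:   IN={a@B1, f@B0}   OUT={a@B1, f@B0}
  B2:   IN={a@B1, f@B0}   OUT={a@B1, d@B2, e@B2, f@B0}
  B3:   IN={a@B1, d@B2, e@B2, f@B0}   OUT={a@B3, b@B3, d@B2, e@B2, f@B0}
  B4:   IN={a@B1, a@B3, b@B3, d@B2, e@B2, f@B0}   OUT={a@B4, b@B3, d@B2, e@B2, f@B0}
  B5:   IN={a@B4, a@B5, b@B3, d@B2, d@B6, e@B2, f@B0}   OUT={a@B5, b@B3, d@B5, e@B2, f@B0}
  B6:   IN={a@B5, b@B3, d@B5, e@B2, f@B0}   OUT={a@B5, b@B3, d@B6, e@B2, f@B0}
  B7:   IN={a@B5, b@B3, d@B6, e@B2, f@B0}   OUT={a@B5, b@B7, d@B6, e@B2, f@B0}

Merge at B7: IN[B7] = OUT[B6] = {a@B5, b@B3, d@B6, e@B2, f@B0}
Applying B7's transfer function to that IN value gives OUT[B7] (row B7 above).

Answer: {a@B5, b@B7, d@B6, e@B2, f@B0}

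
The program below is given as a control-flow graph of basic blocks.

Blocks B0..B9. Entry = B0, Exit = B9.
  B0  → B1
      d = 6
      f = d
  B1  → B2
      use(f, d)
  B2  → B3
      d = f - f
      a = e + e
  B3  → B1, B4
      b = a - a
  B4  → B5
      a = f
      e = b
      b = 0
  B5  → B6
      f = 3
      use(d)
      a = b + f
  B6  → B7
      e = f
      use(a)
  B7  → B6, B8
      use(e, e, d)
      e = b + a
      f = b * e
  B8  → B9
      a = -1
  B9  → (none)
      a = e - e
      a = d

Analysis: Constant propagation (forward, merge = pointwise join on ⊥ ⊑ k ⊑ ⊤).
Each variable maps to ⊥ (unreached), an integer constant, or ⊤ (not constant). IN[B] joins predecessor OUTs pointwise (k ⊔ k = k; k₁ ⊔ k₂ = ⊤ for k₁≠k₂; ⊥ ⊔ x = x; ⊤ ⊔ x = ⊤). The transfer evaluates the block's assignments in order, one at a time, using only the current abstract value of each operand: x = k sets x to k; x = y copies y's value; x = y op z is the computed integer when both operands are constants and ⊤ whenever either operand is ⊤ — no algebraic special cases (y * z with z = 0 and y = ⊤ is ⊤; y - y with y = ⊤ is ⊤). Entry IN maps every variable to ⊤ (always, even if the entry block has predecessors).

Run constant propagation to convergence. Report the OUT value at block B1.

Answer: {a: ⊤, b: ⊤, c: ⊤, d: ⊤, e: ⊤, f: 6}

Working:
Fixpoint table:
  B0: | IN=(all ⊤) | OUT={d:6, f:6; rest ⊤}
  B1: | IN={f:6; rest ⊤} | OUT={f:6; rest ⊤}
  B2: | IN={f:6; rest ⊤} | OUT={d:0, f:6; rest ⊤}
  B3: | IN={d:0, f:6; rest ⊤} | OUT={d:0, f:6; rest ⊤}
  B4: | IN={d:0, f:6; rest ⊤} | OUT={a:6, b:0, d:0, f:6; rest ⊤}
  B5: | IN={a:6, b:0, d:0, f:6; rest ⊤} | OUT={a:3, b:0, d:0, f:3; rest ⊤}
  B6: | IN={a:3, b:0, d:0; rest ⊤} | OUT={a:3, b:0, d:0; rest ⊤}
  B7: | IN={a:3, b:0, d:0; rest ⊤} | OUT={a:3, b:0, d:0, e:3, f:0; rest ⊤}
  B8: | IN={a:3, b:0, d:0, e:3, f:0; rest ⊤} | OUT={a:-1, b:0, d:0, e:3, f:0; rest ⊤}
  B9: | IN={a:-1, b:0, d:0, e:3, f:0; rest ⊤} | OUT={a:0, b:0, d:0, e:3, f:0; rest ⊤}

Merge at B1: IN[B1] = OUT[B0] ⊔ OUT[B3] = {a: ⊤, b: ⊤, c: ⊤, d: ⊤, e: ⊤, f: 6}
Applying B1's transfer function to that IN value gives OUT[B1] (row B1 above).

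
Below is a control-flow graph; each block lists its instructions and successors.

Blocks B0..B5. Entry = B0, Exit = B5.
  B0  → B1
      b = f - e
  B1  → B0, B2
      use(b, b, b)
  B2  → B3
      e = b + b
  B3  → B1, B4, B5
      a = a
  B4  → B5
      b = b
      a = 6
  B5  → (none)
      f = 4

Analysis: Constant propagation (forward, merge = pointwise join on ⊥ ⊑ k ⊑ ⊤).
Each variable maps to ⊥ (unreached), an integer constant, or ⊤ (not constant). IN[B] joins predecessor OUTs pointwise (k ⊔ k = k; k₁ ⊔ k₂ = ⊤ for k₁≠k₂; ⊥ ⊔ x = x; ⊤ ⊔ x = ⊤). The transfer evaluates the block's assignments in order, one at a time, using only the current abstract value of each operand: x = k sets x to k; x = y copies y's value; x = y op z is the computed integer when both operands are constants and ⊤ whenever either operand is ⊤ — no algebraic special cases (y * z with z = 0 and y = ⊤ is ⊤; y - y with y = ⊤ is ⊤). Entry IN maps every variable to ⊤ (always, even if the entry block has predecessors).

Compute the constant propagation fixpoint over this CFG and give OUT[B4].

Per-block solution:
  B0:   IN=(all ⊤)   OUT=(all ⊤)
  B1:   IN=(all ⊤)   OUT=(all ⊤)
  B2:   IN=(all ⊤)   OUT=(all ⊤)
  B3:   IN=(all ⊤)   OUT=(all ⊤)
  B4:   IN=(all ⊤)   OUT={a:6; rest ⊤}
  B5:   IN=(all ⊤)   OUT={f:4; rest ⊤}

Merge at B4: IN[B4] = OUT[B3] = {a: ⊤, b: ⊤, c: ⊤, d: ⊤, e: ⊤, f: ⊤}
Applying B4's transfer function to that IN value gives OUT[B4] (row B4 above).

Answer: {a: 6, b: ⊤, c: ⊤, d: ⊤, e: ⊤, f: ⊤}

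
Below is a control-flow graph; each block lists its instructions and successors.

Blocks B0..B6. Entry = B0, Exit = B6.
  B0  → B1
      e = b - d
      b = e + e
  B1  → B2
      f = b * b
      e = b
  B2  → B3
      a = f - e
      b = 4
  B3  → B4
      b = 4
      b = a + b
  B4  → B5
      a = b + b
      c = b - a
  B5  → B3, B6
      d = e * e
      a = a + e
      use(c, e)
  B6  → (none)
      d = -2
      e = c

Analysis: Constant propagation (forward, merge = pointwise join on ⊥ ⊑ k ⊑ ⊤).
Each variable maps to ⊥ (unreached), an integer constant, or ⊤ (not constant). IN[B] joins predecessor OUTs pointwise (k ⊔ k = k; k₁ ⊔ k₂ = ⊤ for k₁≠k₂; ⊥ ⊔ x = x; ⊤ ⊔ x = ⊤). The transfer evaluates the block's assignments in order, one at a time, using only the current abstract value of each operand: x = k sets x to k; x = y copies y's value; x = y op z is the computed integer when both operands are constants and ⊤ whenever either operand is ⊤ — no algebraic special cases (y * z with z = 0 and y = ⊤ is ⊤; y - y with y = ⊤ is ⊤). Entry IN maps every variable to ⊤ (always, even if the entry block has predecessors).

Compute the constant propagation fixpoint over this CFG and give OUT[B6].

Converged values:
  B0: | IN=(all ⊤) | OUT=(all ⊤)
  B1: | IN=(all ⊤) | OUT=(all ⊤)
  B2: | IN=(all ⊤) | OUT={b:4; rest ⊤}
  B3: | IN=(all ⊤) | OUT=(all ⊤)
  B4: | IN=(all ⊤) | OUT=(all ⊤)
  B5: | IN=(all ⊤) | OUT=(all ⊤)
  B6: | IN=(all ⊤) | OUT={d:-2; rest ⊤}

Merge at B6: IN[B6] = OUT[B5] = {a: ⊤, b: ⊤, c: ⊤, d: ⊤, e: ⊤, f: ⊤}
Applying B6's transfer function to that IN value gives OUT[B6] (row B6 above).

Answer: {a: ⊤, b: ⊤, c: ⊤, d: -2, e: ⊤, f: ⊤}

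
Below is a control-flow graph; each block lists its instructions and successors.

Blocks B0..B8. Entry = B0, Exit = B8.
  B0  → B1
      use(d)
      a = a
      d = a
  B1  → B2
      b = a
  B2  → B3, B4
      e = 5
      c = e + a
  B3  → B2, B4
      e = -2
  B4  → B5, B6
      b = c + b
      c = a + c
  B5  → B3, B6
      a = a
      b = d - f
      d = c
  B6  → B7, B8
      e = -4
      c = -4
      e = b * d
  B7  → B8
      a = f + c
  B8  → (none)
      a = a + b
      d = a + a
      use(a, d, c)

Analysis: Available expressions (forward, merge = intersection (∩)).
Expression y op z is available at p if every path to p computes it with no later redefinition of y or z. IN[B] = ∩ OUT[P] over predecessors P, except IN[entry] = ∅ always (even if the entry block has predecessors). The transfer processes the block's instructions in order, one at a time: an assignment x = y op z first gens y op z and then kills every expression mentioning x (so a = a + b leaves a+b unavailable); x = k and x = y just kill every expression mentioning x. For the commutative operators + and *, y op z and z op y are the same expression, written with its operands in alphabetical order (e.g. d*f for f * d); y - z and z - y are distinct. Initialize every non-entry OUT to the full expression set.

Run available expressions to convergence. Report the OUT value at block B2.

Answer: {a+e}

Derivation:
Converged values:
  B0: | IN={} | OUT={}
  B1: | IN={} | OUT={}
  B2: | IN={} | OUT={a+e}
  B3: | IN={} | OUT={}
  B4: | IN={} | OUT={}
  B5: | IN={} | OUT={}
  B6: | IN={} | OUT={b*d}
  B7: | IN={b*d} | OUT={b*d, c+f}
  B8: | IN={b*d} | OUT={a+a}

Merge at B2: IN[B2] = OUT[B1] ∩ OUT[B3] = {}
Applying B2's transfer function to that IN value gives OUT[B2] (row B2 above).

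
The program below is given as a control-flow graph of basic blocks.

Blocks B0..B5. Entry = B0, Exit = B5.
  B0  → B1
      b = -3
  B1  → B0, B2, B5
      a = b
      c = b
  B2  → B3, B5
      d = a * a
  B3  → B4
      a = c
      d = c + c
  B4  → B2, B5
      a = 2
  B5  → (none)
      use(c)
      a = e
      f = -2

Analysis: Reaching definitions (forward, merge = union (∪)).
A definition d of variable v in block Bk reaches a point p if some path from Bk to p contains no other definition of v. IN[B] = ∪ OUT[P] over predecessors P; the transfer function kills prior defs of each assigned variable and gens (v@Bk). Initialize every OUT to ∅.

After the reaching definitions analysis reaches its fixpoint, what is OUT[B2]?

Per-block solution:
  B0: | IN={a@B1, b@B0, c@B1} | OUT={a@B1, b@B0, c@B1}
  B1: | IN={a@B1, b@B0, c@B1} | OUT={a@B1, b@B0, c@B1}
  B2: | IN={a@B1, a@B4, b@B0, c@B1, d@B3} | OUT={a@B1, a@B4, b@B0, c@B1, d@B2}
  B3: | IN={a@B1, a@B4, b@B0, c@B1, d@B2} | OUT={a@B3, b@B0, c@B1, d@B3}
  B4: | IN={a@B3, b@B0, c@B1, d@B3} | OUT={a@B4, b@B0, c@B1, d@B3}
  B5: | IN={a@B1, a@B4, b@B0, c@B1, d@B2, d@B3} | OUT={a@B5, b@B0, c@B1, d@B2, d@B3, f@B5}

Merge at B2: IN[B2] = OUT[B1] ⊔ OUT[B4] = {a@B1, a@B4, b@B0, c@B1, d@B3}
Applying B2's transfer function to that IN value gives OUT[B2] (row B2 above).

Answer: {a@B1, a@B4, b@B0, c@B1, d@B2}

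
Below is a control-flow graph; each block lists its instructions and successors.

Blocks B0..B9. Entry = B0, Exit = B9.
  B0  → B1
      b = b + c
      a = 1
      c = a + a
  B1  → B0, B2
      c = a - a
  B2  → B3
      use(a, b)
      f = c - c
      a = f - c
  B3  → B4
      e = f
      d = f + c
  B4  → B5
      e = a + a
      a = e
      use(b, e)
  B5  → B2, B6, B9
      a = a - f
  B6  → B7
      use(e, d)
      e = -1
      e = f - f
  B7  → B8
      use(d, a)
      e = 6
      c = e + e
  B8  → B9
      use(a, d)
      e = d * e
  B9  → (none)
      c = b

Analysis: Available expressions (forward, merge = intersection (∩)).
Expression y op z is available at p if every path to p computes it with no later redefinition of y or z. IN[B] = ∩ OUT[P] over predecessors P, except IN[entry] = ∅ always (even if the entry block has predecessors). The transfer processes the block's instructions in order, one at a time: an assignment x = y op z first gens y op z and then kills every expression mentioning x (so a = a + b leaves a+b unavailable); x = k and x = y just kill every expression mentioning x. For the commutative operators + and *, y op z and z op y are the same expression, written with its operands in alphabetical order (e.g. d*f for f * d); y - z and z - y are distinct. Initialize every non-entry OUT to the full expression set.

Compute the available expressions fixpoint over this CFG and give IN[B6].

Per-block solution:
  B0:  IN={}  OUT={a+a}
  B1:  IN={a+a}  OUT={a+a, a-a}
  B2:  IN={}  OUT={c-c, f-c}
  B3:  IN={c-c, f-c}  OUT={c+f, c-c, f-c}
  B4:  IN={c+f, c-c, f-c}  OUT={c+f, c-c, f-c}
  B5:  IN={c+f, c-c, f-c}  OUT={c+f, c-c, f-c}
  B6:  IN={c+f, c-c, f-c}  OUT={c+f, c-c, f-c, f-f}
  B7:  IN={c+f, c-c, f-c, f-f}  OUT={e+e, f-f}
  B8:  IN={e+e, f-f}  OUT={f-f}
  B9:  IN={}  OUT={}

Merge at B6: IN[B6] = OUT[B5] = {c+f, c-c, f-c}

Answer: {c+f, c-c, f-c}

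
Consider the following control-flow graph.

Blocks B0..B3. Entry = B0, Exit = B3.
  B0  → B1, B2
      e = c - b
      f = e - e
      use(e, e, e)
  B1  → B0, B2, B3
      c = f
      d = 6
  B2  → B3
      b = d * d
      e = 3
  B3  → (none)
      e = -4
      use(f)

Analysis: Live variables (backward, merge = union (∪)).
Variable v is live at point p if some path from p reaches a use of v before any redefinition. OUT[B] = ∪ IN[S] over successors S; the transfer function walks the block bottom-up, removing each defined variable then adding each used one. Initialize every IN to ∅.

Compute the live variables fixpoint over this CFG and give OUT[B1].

Converged values:
  B0: | IN={b, c, d} | OUT={b, d, f}
  B1: | IN={b, f} | OUT={b, c, d, f}
  B2: | IN={d, f} | OUT={f}
  B3: | IN={f} | OUT={}

Merge at B1: OUT[B1] = IN[B0] ⊔ IN[B2] ⊔ IN[B3] = {b, c, d, f}

Answer: {b, c, d, f}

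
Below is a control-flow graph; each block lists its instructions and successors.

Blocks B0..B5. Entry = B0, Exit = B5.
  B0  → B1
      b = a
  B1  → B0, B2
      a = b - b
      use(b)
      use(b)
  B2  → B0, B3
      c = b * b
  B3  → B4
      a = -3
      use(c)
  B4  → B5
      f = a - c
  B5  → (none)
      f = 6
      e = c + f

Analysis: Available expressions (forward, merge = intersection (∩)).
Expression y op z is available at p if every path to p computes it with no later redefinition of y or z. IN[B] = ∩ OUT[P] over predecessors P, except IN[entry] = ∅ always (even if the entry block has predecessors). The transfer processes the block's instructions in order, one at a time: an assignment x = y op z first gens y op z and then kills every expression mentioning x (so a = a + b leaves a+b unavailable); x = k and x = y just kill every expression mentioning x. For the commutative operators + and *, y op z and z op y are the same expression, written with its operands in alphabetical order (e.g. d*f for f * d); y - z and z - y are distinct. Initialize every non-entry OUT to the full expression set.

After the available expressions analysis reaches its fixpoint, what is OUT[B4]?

Answer: {a-c, b*b, b-b}

Working:
Fixpoint table:
  B0: | IN={} | OUT={}
  B1: | IN={} | OUT={b-b}
  B2: | IN={b-b} | OUT={b*b, b-b}
  B3: | IN={b*b, b-b} | OUT={b*b, b-b}
  B4: | IN={b*b, b-b} | OUT={a-c, b*b, b-b}
  B5: | IN={a-c, b*b, b-b} | OUT={a-c, b*b, b-b, c+f}

Merge at B4: IN[B4] = OUT[B3] = {b*b, b-b}
Applying B4's transfer function to that IN value gives OUT[B4] (row B4 above).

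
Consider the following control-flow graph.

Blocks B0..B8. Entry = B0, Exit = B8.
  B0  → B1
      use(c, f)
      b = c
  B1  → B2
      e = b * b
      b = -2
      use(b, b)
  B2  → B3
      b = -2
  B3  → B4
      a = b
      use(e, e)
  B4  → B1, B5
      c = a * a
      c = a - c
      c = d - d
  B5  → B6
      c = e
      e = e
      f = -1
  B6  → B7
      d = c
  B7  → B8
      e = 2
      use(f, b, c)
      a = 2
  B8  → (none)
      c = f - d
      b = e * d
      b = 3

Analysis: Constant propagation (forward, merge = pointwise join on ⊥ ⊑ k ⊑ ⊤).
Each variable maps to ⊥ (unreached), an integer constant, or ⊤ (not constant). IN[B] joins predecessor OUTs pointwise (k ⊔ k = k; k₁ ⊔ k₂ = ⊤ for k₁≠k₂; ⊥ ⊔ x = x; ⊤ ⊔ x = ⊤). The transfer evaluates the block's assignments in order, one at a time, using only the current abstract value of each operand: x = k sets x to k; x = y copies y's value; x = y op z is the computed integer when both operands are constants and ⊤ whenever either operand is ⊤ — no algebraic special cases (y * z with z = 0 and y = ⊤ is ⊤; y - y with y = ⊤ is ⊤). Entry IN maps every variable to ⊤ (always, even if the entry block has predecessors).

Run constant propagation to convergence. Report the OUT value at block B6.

Fixpoint table:
  B0: | IN=(all ⊤) | OUT=(all ⊤)
  B1: | IN=(all ⊤) | OUT={b:-2; rest ⊤}
  B2: | IN={b:-2; rest ⊤} | OUT={b:-2; rest ⊤}
  B3: | IN={b:-2; rest ⊤} | OUT={a:-2, b:-2; rest ⊤}
  B4: | IN={a:-2, b:-2; rest ⊤} | OUT={a:-2, b:-2; rest ⊤}
  B5: | IN={a:-2, b:-2; rest ⊤} | OUT={a:-2, b:-2, f:-1; rest ⊤}
  B6: | IN={a:-2, b:-2, f:-1; rest ⊤} | OUT={a:-2, b:-2, f:-1; rest ⊤}
  B7: | IN={a:-2, b:-2, f:-1; rest ⊤} | OUT={a:2, b:-2, e:2, f:-1; rest ⊤}
  B8: | IN={a:2, b:-2, e:2, f:-1; rest ⊤} | OUT={a:2, b:3, e:2, f:-1; rest ⊤}

Merge at B6: IN[B6] = OUT[B5] = {a: -2, b: -2, c: ⊤, d: ⊤, e: ⊤, f: -1}
Applying B6's transfer function to that IN value gives OUT[B6] (row B6 above).

Answer: {a: -2, b: -2, c: ⊤, d: ⊤, e: ⊤, f: -1}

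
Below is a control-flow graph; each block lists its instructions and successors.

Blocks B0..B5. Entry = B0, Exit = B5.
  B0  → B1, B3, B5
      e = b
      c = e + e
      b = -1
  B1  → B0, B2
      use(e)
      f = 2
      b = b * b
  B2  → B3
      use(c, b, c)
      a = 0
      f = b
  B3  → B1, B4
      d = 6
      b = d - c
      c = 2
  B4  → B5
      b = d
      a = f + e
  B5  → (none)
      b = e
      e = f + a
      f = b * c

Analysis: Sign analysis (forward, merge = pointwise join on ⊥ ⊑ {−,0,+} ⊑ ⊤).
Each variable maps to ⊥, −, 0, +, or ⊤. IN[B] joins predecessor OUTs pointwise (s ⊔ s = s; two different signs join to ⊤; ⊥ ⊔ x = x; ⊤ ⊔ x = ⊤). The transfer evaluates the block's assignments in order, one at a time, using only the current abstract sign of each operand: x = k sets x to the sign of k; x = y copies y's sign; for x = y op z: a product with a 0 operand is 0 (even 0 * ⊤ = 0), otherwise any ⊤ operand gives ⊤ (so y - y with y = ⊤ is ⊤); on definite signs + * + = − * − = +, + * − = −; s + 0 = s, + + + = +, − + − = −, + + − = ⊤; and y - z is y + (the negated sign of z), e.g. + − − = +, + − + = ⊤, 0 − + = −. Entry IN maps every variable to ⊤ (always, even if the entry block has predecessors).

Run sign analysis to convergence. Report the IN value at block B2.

Answer: {a: ⊤, b: ⊤, c: ⊤, d: ⊤, e: ⊤, f: +}

Trace:
Per-block solution:
  B0:   IN=(all ⊤)   OUT={b:-; rest ⊤}
  B1:   IN=(all ⊤)   OUT={f:+; rest ⊤}
  B2:   IN={f:+; rest ⊤}   OUT={a:0; rest ⊤}
  B3:   IN=(all ⊤)   OUT={c:+, d:+; rest ⊤}
  B4:   IN={c:+, d:+; rest ⊤}   OUT={b:+, c:+, d:+; rest ⊤}
  B5:   IN=(all ⊤)   OUT=(all ⊤)

Merge at B2: IN[B2] = OUT[B1] = {a: ⊤, b: ⊤, c: ⊤, d: ⊤, e: ⊤, f: +}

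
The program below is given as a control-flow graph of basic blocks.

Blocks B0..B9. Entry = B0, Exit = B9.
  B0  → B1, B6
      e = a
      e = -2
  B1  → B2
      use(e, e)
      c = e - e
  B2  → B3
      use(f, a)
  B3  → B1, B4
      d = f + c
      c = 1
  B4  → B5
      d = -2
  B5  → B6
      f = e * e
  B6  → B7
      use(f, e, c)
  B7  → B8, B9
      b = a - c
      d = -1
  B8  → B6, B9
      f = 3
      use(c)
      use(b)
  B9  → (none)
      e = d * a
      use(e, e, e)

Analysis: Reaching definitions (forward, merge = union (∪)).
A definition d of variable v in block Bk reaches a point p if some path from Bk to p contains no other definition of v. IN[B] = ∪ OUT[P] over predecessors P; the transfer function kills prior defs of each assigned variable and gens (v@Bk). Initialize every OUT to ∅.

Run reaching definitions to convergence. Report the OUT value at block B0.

Answer: {e@B0}

Derivation:
Fixpoint table:
  B0: | IN={} | OUT={e@B0}
  B1: | IN={c@B3, d@B3, e@B0} | OUT={c@B1, d@B3, e@B0}
  B2: | IN={c@B1, d@B3, e@B0} | OUT={c@B1, d@B3, e@B0}
  B3: | IN={c@B1, d@B3, e@B0} | OUT={c@B3, d@B3, e@B0}
  B4: | IN={c@B3, d@B3, e@B0} | OUT={c@B3, d@B4, e@B0}
  B5: | IN={c@B3, d@B4, e@B0} | OUT={c@B3, d@B4, e@B0, f@B5}
  B6: | IN={b@B7, c@B3, d@B4, d@B7, e@B0, f@B5, f@B8} | OUT={b@B7, c@B3, d@B4, d@B7, e@B0, f@B5, f@B8}
  B7: | IN={b@B7, c@B3, d@B4, d@B7, e@B0, f@B5, f@B8} | OUT={b@B7, c@B3, d@B7, e@B0, f@B5, f@B8}
  B8: | IN={b@B7, c@B3, d@B7, e@B0, f@B5, f@B8} | OUT={b@B7, c@B3, d@B7, e@B0, f@B8}
  B9: | IN={b@B7, c@B3, d@B7, e@B0, f@B5, f@B8} | OUT={b@B7, c@B3, d@B7, e@B9, f@B5, f@B8}

B0 is the boundary node: IN[B0] = {}
Applying B0's transfer function to that IN value gives OUT[B0] (row B0 above).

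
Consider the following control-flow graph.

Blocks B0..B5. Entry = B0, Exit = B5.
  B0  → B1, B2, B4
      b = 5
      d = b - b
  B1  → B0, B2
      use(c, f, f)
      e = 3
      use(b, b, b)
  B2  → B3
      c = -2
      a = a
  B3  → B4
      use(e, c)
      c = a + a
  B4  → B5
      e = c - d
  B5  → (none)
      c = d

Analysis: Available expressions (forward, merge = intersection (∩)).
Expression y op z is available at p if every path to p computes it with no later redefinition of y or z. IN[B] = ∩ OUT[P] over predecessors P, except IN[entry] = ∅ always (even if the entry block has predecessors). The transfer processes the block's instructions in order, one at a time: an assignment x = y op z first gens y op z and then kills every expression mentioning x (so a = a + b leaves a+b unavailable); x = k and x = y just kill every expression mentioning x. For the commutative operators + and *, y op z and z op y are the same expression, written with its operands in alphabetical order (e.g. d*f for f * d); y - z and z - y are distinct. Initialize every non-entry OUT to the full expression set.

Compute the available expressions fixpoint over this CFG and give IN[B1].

Answer: {b-b}

Working:
Per-block solution:
  B0:  IN={}  OUT={b-b}
  B1:  IN={b-b}  OUT={b-b}
  B2:  IN={b-b}  OUT={b-b}
  B3:  IN={b-b}  OUT={a+a, b-b}
  B4:  IN={b-b}  OUT={b-b, c-d}
  B5:  IN={b-b, c-d}  OUT={b-b}

Merge at B1: IN[B1] = OUT[B0] = {b-b}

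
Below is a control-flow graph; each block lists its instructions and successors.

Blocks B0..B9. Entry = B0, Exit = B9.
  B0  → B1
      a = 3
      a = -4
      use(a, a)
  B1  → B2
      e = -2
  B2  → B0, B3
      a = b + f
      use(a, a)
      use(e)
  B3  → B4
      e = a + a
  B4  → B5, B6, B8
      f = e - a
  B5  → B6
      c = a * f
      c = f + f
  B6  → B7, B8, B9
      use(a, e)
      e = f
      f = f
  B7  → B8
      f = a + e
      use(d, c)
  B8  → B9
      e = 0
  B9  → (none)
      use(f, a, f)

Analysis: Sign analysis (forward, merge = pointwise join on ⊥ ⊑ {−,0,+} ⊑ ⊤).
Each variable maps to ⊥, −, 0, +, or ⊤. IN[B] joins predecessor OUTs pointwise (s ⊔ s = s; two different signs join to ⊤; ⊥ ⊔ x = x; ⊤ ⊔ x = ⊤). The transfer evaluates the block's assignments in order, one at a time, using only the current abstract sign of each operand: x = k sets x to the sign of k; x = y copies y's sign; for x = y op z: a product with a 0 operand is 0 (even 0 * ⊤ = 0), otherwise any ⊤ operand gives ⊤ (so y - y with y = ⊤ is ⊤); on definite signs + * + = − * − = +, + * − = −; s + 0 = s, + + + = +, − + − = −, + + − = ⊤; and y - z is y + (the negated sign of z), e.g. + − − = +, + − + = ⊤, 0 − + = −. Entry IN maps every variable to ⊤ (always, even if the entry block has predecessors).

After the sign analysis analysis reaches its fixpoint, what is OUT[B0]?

Answer: {a: -, b: ⊤, c: ⊤, d: ⊤, e: ⊤, f: ⊤}

Trace:
Per-block solution:
  B0:  IN=(all ⊤)  OUT={a:-; rest ⊤}
  B1:  IN={a:-; rest ⊤}  OUT={a:-, e:-; rest ⊤}
  B2:  IN={a:-, e:-; rest ⊤}  OUT={e:-; rest ⊤}
  B3:  IN={e:-; rest ⊤}  OUT=(all ⊤)
  B4:  IN=(all ⊤)  OUT=(all ⊤)
  B5:  IN=(all ⊤)  OUT=(all ⊤)
  B6:  IN=(all ⊤)  OUT=(all ⊤)
  B7:  IN=(all ⊤)  OUT=(all ⊤)
  B8:  IN=(all ⊤)  OUT={e:0; rest ⊤}
  B9:  IN=(all ⊤)  OUT=(all ⊤)

Merge at B0 (entry node, so the boundary value (all ⊤) is joined with the incoming edge(s)): IN[B0] = (all ⊤) ⊔ OUT[B2] = {a: ⊤, b: ⊤, c: ⊤, d: ⊤, e: ⊤, f: ⊤}
Applying B0's transfer function to that IN value gives OUT[B0] (row B0 above).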